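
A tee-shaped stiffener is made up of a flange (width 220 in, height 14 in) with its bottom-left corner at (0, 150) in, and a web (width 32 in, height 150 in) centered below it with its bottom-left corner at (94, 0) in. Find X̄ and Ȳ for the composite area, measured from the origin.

web: A = 32 × 150 = 4800.00, centroid at (110.00, 75.00).
flange: A = 220 × 14 = 3080.00, centroid at (110.00, 157.00).
ΣA = 7880.00 in², ΣAX̄ = 866800.00 in³, ΣAȲ = 843560.00 in³.
X̄ = 866800.00/7880.00 = 110.00 in; Ȳ = 843560.00/7880.00 = 107.05 in.

X̄ = 110.00 in, Ȳ = 107.05 in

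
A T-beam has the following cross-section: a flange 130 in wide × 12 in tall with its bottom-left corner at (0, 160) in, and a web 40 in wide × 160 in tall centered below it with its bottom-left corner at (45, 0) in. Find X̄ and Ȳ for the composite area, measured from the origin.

X̄ = 65.00 in, Ȳ = 96.85 in

Part | A | x̄ᵢ | ȳᵢ | A·x̄ᵢ | A·ȳᵢ
web | 6400.00 | 65.00 | 80.00 | 416000.00 | 512000.00
flange | 1560.00 | 65.00 | 166.00 | 101400.00 | 258960.00
Σ | 7960.00 |  |  | 517400.00 | 770960.00
X̄ = 517400.00 / 7960.00 = 65.00 in
Ȳ = 770960.00 / 7960.00 = 96.85 in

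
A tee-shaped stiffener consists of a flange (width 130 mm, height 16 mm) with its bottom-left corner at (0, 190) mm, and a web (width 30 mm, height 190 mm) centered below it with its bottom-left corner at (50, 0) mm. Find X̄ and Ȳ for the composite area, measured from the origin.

web: A = 30 × 190 = 5700.00, centroid at (65.00, 95.00).
flange: A = 130 × 16 = 2080.00, centroid at (65.00, 198.00).
ΣA = 7780.00 mm²
ΣAX̄ = (5700.00)(65.00) + (2080.00)(65.00) = 505700.00 mm³
ΣAȲ = (5700.00)(95.00) + (2080.00)(198.00) = 953340.00 mm³
X̄ = 505700.00 / 7780.00 = 65.00 mm
Ȳ = 953340.00 / 7780.00 = 122.54 mm

X̄ = 65.00 mm, Ȳ = 122.54 mm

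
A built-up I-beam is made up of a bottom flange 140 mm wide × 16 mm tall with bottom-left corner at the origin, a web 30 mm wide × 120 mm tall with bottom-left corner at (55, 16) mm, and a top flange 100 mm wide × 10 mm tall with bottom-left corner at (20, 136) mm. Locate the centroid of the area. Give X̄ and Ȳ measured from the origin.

X̄ = 70.00 mm, Ȳ = 63.23 mm

Part | A | x̄ᵢ | ȳᵢ | A·x̄ᵢ | A·ȳᵢ
bottom flange | 2240.00 | 70.00 | 8.00 | 156800.00 | 17920.00
web | 3600.00 | 70.00 | 76.00 | 252000.00 | 273600.00
top flange | 1000.00 | 70.00 | 141.00 | 70000.00 | 141000.00
Σ | 6840.00 |  |  | 478800.00 | 432520.00
X̄ = 478800.00 / 6840.00 = 70.00 mm
Ȳ = 432520.00 / 6840.00 = 63.23 mm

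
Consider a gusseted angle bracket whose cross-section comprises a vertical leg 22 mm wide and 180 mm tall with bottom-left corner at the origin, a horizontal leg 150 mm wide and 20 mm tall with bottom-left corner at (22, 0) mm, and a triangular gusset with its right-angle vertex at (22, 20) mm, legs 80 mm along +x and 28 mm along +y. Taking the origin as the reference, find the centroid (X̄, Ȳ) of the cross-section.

X̄ = 48.15 mm, Ȳ = 51.89 mm

Part | A | x̄ᵢ | ȳᵢ | A·x̄ᵢ | A·ȳᵢ
vertical leg | 3960.00 | 11.00 | 90.00 | 43560.00 | 356400.00
horizontal leg | 3000.00 | 97.00 | 10.00 | 291000.00 | 30000.00
gusset | 1120.00 | 48.67 | 29.33 | 54506.67 | 32853.33
Σ | 8080.00 |  |  | 389066.67 | 419253.33
X̄ = 389066.67 / 8080.00 = 48.15 mm
Ȳ = 419253.33 / 8080.00 = 51.89 mm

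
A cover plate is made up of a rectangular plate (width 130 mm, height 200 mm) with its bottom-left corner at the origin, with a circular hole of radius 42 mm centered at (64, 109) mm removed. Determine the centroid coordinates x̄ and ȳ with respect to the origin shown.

plate: A = 130 × 200 = 26000.00, centroid at (65.00, 100.00).
hole: A = −π·42² = -5541.77, centroid at (64.00, 109.00).
ΣA = 20458.23 mm²
ΣAx̄ = (26000.00)(65.00) + (-5541.77)(64.00) = 1335326.76 mm³
ΣAȳ = (26000.00)(100.00) + (-5541.77)(109.00) = 1995947.13 mm³
x̄ = 1335326.76 / 20458.23 = 65.27 mm
ȳ = 1995947.13 / 20458.23 = 97.56 mm

x̄ = 65.27 mm, ȳ = 97.56 mm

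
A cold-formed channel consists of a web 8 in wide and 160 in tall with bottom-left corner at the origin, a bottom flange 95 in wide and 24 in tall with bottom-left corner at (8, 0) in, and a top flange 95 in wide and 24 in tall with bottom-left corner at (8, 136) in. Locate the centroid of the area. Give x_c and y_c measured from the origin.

web: A = 8 × 160 = 1280.00, centroid at (4.00, 80.00).
bottom flange: A = 95 × 24 = 2280.00, centroid at (55.50, 12.00).
top flange: A = 95 × 24 = 2280.00, centroid at (55.50, 148.00).
ΣA = 5840.00 in²
ΣAx_c = (1280.00)(4.00) + (2280.00)(55.50) + (2280.00)(55.50) = 258200.00 in³
ΣAy_c = (1280.00)(80.00) + (2280.00)(12.00) + (2280.00)(148.00) = 467200.00 in³
x_c = 258200.00 / 5840.00 = 44.21 in
y_c = 467200.00 / 5840.00 = 80.00 in

x_c = 44.21 in, y_c = 80.00 in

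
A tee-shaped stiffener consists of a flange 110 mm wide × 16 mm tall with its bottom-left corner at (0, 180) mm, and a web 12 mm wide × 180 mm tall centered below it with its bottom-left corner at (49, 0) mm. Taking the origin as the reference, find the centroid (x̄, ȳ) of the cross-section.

web: A = 12 × 180 = 2160.00, centroid at (55.00, 90.00).
flange: A = 110 × 16 = 1760.00, centroid at (55.00, 188.00).
ΣA = 3920.00 mm²
ΣAx̄ = (2160.00)(55.00) + (1760.00)(55.00) = 215600.00 mm³
ΣAȳ = (2160.00)(90.00) + (1760.00)(188.00) = 525280.00 mm³
x̄ = 215600.00 / 3920.00 = 55.00 mm
ȳ = 525280.00 / 3920.00 = 134.00 mm

x̄ = 55.00 mm, ȳ = 134.00 mm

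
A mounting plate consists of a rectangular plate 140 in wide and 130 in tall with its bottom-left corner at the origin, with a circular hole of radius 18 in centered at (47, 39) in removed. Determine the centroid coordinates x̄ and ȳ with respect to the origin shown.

x̄ = 71.36 in, ȳ = 66.54 in

plate: A = 140 × 130 = 18200.00, centroid at (70.00, 65.00).
hole: A = −π·18² = -1017.88, centroid at (47.00, 39.00).
ΣA = 17182.12 in²
ΣAx̄ = (18200.00)(70.00) + (-1017.88)(47.00) = 1226159.83 in³
ΣAȳ = (18200.00)(65.00) + (-1017.88)(39.00) = 1143302.84 in³
x̄ = 1226159.83 / 17182.12 = 71.36 in
ȳ = 1143302.84 / 17182.12 = 66.54 in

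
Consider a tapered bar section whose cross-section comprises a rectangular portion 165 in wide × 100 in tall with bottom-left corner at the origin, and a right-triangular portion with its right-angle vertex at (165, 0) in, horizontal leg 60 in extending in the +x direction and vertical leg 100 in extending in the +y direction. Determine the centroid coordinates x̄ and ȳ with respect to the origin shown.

rectangular portion: A = 165 × 100 = 16500.00, centroid at (82.50, 50.00).
triangular portion: A = ½·60·100 = 3000.00, centroid at (185.00, 33.33).
ΣA = 19500.00 in²
ΣAx̄ = (16500.00)(82.50) + (3000.00)(185.00) = 1916250.00 in³
ΣAȳ = (16500.00)(50.00) + (3000.00)(33.33) = 925000.00 in³
x̄ = 1916250.00 / 19500.00 = 98.27 in
ȳ = 925000.00 / 19500.00 = 47.44 in

x̄ = 98.27 in, ȳ = 47.44 in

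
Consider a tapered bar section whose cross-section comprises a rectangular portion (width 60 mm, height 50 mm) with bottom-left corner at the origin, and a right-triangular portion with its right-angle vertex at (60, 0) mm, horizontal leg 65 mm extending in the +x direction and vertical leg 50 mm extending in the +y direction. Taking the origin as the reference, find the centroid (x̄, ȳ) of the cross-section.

x̄ = 48.15 mm, ȳ = 22.07 mm

rectangular portion: A = 60 × 50 = 3000.00, centroid at (30.00, 25.00).
triangular portion: A = ½·65·50 = 1625.00, centroid at (81.67, 16.67).
ΣA = 4625.00 mm²
ΣAx̄ = (3000.00)(30.00) + (1625.00)(81.67) = 222708.33 mm³
ΣAȳ = (3000.00)(25.00) + (1625.00)(16.67) = 102083.33 mm³
x̄ = 222708.33 / 4625.00 = 48.15 mm
ȳ = 102083.33 / 4625.00 = 22.07 mm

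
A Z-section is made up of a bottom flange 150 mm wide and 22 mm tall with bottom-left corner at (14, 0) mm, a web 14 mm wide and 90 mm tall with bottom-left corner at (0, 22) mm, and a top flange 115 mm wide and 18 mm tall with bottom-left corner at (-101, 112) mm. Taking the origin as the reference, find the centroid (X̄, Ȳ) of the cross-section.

bottom flange: A = 150 × 22 = 3300.00, centroid at (89.00, 11.00).
web: A = 14 × 90 = 1260.00, centroid at (7.00, 67.00).
top flange: A = 115 × 18 = 2070.00, centroid at (-43.50, 121.00).
ΣA = 6630.00 mm²
ΣAX̄ = (3300.00)(89.00) + (1260.00)(7.00) + (2070.00)(-43.50) = 212475.00 mm³
ΣAȲ = (3300.00)(11.00) + (1260.00)(67.00) + (2070.00)(121.00) = 371190.00 mm³
X̄ = 212475.00 / 6630.00 = 32.05 mm
Ȳ = 371190.00 / 6630.00 = 55.99 mm

X̄ = 32.05 mm, Ȳ = 55.99 mm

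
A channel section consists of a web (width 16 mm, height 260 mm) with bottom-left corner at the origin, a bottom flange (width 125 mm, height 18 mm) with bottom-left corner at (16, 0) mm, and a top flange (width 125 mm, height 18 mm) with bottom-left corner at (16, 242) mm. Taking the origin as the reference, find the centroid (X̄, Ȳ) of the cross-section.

web: A = 16 × 260 = 4160.00, centroid at (8.00, 130.00).
bottom flange: A = 125 × 18 = 2250.00, centroid at (78.50, 9.00).
top flange: A = 125 × 18 = 2250.00, centroid at (78.50, 251.00).
ΣA = 8660.00 mm², ΣAX̄ = 386530.00 mm³, ΣAȲ = 1125800.00 mm³.
X̄ = 386530.00/8660.00 = 44.63 mm; Ȳ = 1125800.00/8660.00 = 130.00 mm.

X̄ = 44.63 mm, Ȳ = 130.00 mm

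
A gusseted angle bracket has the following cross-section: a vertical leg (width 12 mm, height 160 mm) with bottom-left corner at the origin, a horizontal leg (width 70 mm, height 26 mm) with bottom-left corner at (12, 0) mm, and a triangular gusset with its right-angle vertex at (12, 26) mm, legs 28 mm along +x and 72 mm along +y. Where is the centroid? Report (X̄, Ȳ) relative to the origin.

vertical leg: A = 12 × 160 = 1920.00, centroid at (6.00, 80.00).
horizontal leg: A = 70 × 26 = 1820.00, centroid at (47.00, 13.00).
gusset: A = ½·28·72 = 1008.00, centroid at (21.33, 50.00).
ΣA = 4748.00 mm²
ΣAX̄ = (1920.00)(6.00) + (1820.00)(47.00) + (1008.00)(21.33) = 118564.00 mm³
ΣAȲ = (1920.00)(80.00) + (1820.00)(13.00) + (1008.00)(50.00) = 227660.00 mm³
X̄ = 118564.00 / 4748.00 = 24.97 mm
Ȳ = 227660.00 / 4748.00 = 47.95 mm

X̄ = 24.97 mm, Ȳ = 47.95 mm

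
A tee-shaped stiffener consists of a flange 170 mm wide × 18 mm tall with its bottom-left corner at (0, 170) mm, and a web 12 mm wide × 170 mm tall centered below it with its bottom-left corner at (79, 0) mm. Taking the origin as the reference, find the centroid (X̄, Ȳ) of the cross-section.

X̄ = 85.00 mm, Ȳ = 141.40 mm

Part | A | x̄ᵢ | ȳᵢ | A·x̄ᵢ | A·ȳᵢ
web | 2040.00 | 85.00 | 85.00 | 173400.00 | 173400.00
flange | 3060.00 | 85.00 | 179.00 | 260100.00 | 547740.00
Σ | 5100.00 |  |  | 433500.00 | 721140.00
X̄ = 433500.00 / 5100.00 = 85.00 mm
Ȳ = 721140.00 / 5100.00 = 141.40 mm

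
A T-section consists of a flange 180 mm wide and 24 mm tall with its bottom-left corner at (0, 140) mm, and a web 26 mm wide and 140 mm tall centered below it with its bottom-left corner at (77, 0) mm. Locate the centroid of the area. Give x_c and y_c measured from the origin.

web: A = 26 × 140 = 3640.00, centroid at (90.00, 70.00).
flange: A = 180 × 24 = 4320.00, centroid at (90.00, 152.00).
ΣA = 7960.00 mm², ΣAx_c = 716400.00 mm³, ΣAy_c = 911440.00 mm³.
x_c = 716400.00/7960.00 = 90.00 mm; y_c = 911440.00/7960.00 = 114.50 mm.

x_c = 90.00 mm, y_c = 114.50 mm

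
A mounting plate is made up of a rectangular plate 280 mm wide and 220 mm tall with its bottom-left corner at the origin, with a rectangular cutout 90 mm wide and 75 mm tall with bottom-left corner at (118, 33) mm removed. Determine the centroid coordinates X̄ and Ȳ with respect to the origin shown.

X̄ = 137.17 mm, Ȳ = 114.86 mm

plate: A = 280 × 220 = 61600.00, centroid at (140.00, 110.00).
hole: A = −(90 × 75) = -6750.00, centroid at (163.00, 70.50).
ΣA = 54850.00 mm²
ΣAX̄ = (61600.00)(140.00) + (-6750.00)(163.00) = 7523750.00 mm³
ΣAȲ = (61600.00)(110.00) + (-6750.00)(70.50) = 6300125.00 mm³
X̄ = 7523750.00 / 54850.00 = 137.17 mm
Ȳ = 6300125.00 / 54850.00 = 114.86 mm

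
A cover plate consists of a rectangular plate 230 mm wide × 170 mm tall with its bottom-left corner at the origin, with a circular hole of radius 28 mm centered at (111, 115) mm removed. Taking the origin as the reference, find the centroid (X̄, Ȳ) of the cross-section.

X̄ = 115.27 mm, Ȳ = 82.98 mm

plate: A = 230 × 170 = 39100.00, centroid at (115.00, 85.00).
hole: A = −π·28² = -2463.01, centroid at (111.00, 115.00).
ΣA = 36636.99 mm², ΣAX̄ = 4223106.04 mm³, ΣAȲ = 3040254.01 mm³.
X̄ = 4223106.04/36636.99 = 115.27 mm; Ȳ = 3040254.01/36636.99 = 82.98 mm.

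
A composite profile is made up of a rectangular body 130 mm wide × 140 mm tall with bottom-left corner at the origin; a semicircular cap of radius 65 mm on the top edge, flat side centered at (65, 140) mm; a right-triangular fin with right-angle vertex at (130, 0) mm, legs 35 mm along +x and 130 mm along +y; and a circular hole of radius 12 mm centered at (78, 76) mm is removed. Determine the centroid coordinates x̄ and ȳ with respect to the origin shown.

x̄ = 71.32 mm, ȳ = 91.92 mm

rectangular body: A = 130 × 140 = 18200.00, centroid at (65.00, 70.00).
semicircular top: A = ½π·65² = 6636.61, centroid at (65.00, 167.59).
triangular fin: A = ½·35·130 = 2275.00, centroid at (141.67, 43.33).
hole: A = −π·12² = -452.39, centroid at (78.00, 76.00).
ΣA = 26659.23 mm²
ΣAx̄ = (18200.00)(65.00) + (6636.61)(65.00) + (2275.00)(141.67) + (-452.39)(78.00) = 1901385.24 mm³
ΣAȳ = (18200.00)(70.00) + (6636.61)(167.59) + (2275.00)(43.33) + (-452.39)(76.00) = 2450411.10 mm³
x̄ = 1901385.24 / 26659.23 = 71.32 mm
ȳ = 2450411.10 / 26659.23 = 91.92 mm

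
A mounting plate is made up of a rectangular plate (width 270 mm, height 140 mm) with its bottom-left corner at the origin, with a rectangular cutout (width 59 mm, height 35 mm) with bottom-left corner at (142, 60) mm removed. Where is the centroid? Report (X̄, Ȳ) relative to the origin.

X̄ = 132.89 mm, Ȳ = 69.57 mm

Part | A | x̄ᵢ | ȳᵢ | A·x̄ᵢ | A·ȳᵢ
plate | 37800.00 | 135.00 | 70.00 | 5103000.00 | 2646000.00
hole | -2065.00 | 171.50 | 77.50 | -354147.50 | -160037.50
Σ | 35735.00 |  |  | 4748852.50 | 2485962.50
X̄ = 4748852.50 / 35735.00 = 132.89 mm
Ȳ = 2485962.50 / 35735.00 = 69.57 mm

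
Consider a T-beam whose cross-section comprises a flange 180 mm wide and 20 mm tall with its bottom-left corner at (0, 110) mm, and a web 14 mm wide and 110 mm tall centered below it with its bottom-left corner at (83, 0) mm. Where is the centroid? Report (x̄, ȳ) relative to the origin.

x̄ = 90.00 mm, ȳ = 100.53 mm

Part | A | x̄ᵢ | ȳᵢ | A·x̄ᵢ | A·ȳᵢ
web | 1540.00 | 90.00 | 55.00 | 138600.00 | 84700.00
flange | 3600.00 | 90.00 | 120.00 | 324000.00 | 432000.00
Σ | 5140.00 |  |  | 462600.00 | 516700.00
x̄ = 462600.00 / 5140.00 = 90.00 mm
ȳ = 516700.00 / 5140.00 = 100.53 mm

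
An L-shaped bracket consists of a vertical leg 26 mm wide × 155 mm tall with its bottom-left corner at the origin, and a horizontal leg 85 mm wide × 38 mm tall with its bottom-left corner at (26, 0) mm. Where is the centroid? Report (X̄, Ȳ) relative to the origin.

Part | A | x̄ᵢ | ȳᵢ | A·x̄ᵢ | A·ȳᵢ
vertical leg | 4030.00 | 13.00 | 77.50 | 52390.00 | 312325.00
horizontal leg | 3230.00 | 68.50 | 19.00 | 221255.00 | 61370.00
Σ | 7260.00 |  |  | 273645.00 | 373695.00
X̄ = 273645.00 / 7260.00 = 37.69 mm
Ȳ = 373695.00 / 7260.00 = 51.47 mm

X̄ = 37.69 mm, Ȳ = 51.47 mm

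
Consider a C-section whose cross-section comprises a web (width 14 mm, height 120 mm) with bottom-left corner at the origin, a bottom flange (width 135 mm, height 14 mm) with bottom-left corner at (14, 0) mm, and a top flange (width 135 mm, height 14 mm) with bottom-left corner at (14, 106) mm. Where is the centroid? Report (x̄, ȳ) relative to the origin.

Part | A | x̄ᵢ | ȳᵢ | A·x̄ᵢ | A·ȳᵢ
web | 1680.00 | 7.00 | 60.00 | 11760.00 | 100800.00
bottom flange | 1890.00 | 81.50 | 7.00 | 154035.00 | 13230.00
top flange | 1890.00 | 81.50 | 113.00 | 154035.00 | 213570.00
Σ | 5460.00 |  |  | 319830.00 | 327600.00
x̄ = 319830.00 / 5460.00 = 58.58 mm
ȳ = 327600.00 / 5460.00 = 60.00 mm

x̄ = 58.58 mm, ȳ = 60.00 mm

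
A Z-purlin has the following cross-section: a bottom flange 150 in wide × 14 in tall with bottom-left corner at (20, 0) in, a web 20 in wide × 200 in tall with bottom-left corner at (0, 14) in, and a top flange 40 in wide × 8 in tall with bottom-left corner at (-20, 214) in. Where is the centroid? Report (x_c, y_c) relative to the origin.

x_c = 37.31 in, y_c = 84.18 in

bottom flange: A = 150 × 14 = 2100.00, centroid at (95.00, 7.00).
web: A = 20 × 200 = 4000.00, centroid at (10.00, 114.00).
top flange: A = 40 × 8 = 320.00, centroid at (0.00, 218.00).
ΣA = 6420.00 in²
ΣAx_c = (2100.00)(95.00) + (4000.00)(10.00) + (320.00)(0.00) = 239500.00 in³
ΣAy_c = (2100.00)(7.00) + (4000.00)(114.00) + (320.00)(218.00) = 540460.00 in³
x_c = 239500.00 / 6420.00 = 37.31 in
y_c = 540460.00 / 6420.00 = 84.18 in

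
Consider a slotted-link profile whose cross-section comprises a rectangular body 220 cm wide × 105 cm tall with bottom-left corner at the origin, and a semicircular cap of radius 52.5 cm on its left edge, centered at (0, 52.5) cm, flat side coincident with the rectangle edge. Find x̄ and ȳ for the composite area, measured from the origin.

x̄ = 89.12 cm, ȳ = 52.50 cm

rectangular body: A = 220 × 105 = 23100.00, centroid at (110.00, 52.50).
semicircular end: A = ½π·52.5² = 4329.51, centroid at (-22.28, 52.50).
ΣA = 27429.51 cm²
ΣAx̄ = (23100.00)(110.00) + (4329.51)(-22.28) = 2444531.25 cm³
ΣAȳ = (23100.00)(52.50) + (4329.51)(52.50) = 1440049.14 cm³
x̄ = 2444531.25 / 27429.51 = 89.12 cm
ȳ = 1440049.14 / 27429.51 = 52.50 cm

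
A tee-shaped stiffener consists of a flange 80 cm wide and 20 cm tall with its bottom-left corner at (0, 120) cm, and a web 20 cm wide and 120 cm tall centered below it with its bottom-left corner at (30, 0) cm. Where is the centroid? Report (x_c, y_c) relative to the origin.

x_c = 40.00 cm, y_c = 88.00 cm

Part | A | x̄ᵢ | ȳᵢ | A·x̄ᵢ | A·ȳᵢ
web | 2400.00 | 40.00 | 60.00 | 96000.00 | 144000.00
flange | 1600.00 | 40.00 | 130.00 | 64000.00 | 208000.00
Σ | 4000.00 |  |  | 160000.00 | 352000.00
x_c = 160000.00 / 4000.00 = 40.00 cm
y_c = 352000.00 / 4000.00 = 88.00 cm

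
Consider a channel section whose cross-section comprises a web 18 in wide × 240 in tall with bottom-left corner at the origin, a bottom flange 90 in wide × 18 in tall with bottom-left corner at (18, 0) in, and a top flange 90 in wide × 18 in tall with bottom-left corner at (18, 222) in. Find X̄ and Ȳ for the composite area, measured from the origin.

X̄ = 32.14 in, Ȳ = 120.00 in

web: A = 18 × 240 = 4320.00, centroid at (9.00, 120.00).
bottom flange: A = 90 × 18 = 1620.00, centroid at (63.00, 9.00).
top flange: A = 90 × 18 = 1620.00, centroid at (63.00, 231.00).
ΣA = 7560.00 in²
ΣAX̄ = (4320.00)(9.00) + (1620.00)(63.00) + (1620.00)(63.00) = 243000.00 in³
ΣAȲ = (4320.00)(120.00) + (1620.00)(9.00) + (1620.00)(231.00) = 907200.00 in³
X̄ = 243000.00 / 7560.00 = 32.14 in
Ȳ = 907200.00 / 7560.00 = 120.00 in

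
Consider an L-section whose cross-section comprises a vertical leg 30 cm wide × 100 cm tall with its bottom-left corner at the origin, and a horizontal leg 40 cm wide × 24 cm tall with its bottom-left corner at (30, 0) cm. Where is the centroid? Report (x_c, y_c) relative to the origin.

vertical leg: A = 30 × 100 = 3000.00, centroid at (15.00, 50.00).
horizontal leg: A = 40 × 24 = 960.00, centroid at (50.00, 12.00).
ΣA = 3960.00 cm², ΣAx_c = 93000.00 cm³, ΣAy_c = 161520.00 cm³.
x_c = 93000.00/3960.00 = 23.48 cm; y_c = 161520.00/3960.00 = 40.79 cm.

x_c = 23.48 cm, y_c = 40.79 cm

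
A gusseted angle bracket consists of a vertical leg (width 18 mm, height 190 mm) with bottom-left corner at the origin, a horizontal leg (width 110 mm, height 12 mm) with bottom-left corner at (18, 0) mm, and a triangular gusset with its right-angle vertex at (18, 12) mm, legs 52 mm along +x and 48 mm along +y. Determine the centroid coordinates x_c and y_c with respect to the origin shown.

Part | A | x̄ᵢ | ȳᵢ | A·x̄ᵢ | A·ȳᵢ
vertical leg | 3420.00 | 9.00 | 95.00 | 30780.00 | 324900.00
horizontal leg | 1320.00 | 73.00 | 6.00 | 96360.00 | 7920.00
gusset | 1248.00 | 35.33 | 28.00 | 44096.00 | 34944.00
Σ | 5988.00 |  |  | 171236.00 | 367764.00
x_c = 171236.00 / 5988.00 = 28.60 mm
y_c = 367764.00 / 5988.00 = 61.42 mm

x_c = 28.60 mm, y_c = 61.42 mm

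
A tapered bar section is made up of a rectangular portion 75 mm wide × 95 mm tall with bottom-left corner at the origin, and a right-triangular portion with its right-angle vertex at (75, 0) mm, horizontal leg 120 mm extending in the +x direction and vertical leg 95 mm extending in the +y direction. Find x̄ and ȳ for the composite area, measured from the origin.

x̄ = 71.94 mm, ȳ = 40.46 mm

Part | A | x̄ᵢ | ȳᵢ | A·x̄ᵢ | A·ȳᵢ
rectangular portion | 7125.00 | 37.50 | 47.50 | 267187.50 | 338437.50
triangular portion | 5700.00 | 115.00 | 31.67 | 655500.00 | 180500.00
Σ | 12825.00 |  |  | 922687.50 | 518937.50
x̄ = 922687.50 / 12825.00 = 71.94 mm
ȳ = 518937.50 / 12825.00 = 40.46 mm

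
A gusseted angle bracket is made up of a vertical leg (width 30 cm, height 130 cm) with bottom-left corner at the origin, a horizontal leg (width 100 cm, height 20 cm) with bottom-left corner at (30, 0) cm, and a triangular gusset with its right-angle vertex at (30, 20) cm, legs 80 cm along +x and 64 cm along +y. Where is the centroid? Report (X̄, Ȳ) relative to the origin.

vertical leg: A = 30 × 130 = 3900.00, centroid at (15.00, 65.00).
horizontal leg: A = 100 × 20 = 2000.00, centroid at (80.00, 10.00).
gusset: A = ½·80·64 = 2560.00, centroid at (56.67, 41.33).
ΣA = 8460.00 cm²
ΣAX̄ = (3900.00)(15.00) + (2000.00)(80.00) + (2560.00)(56.67) = 363566.67 cm³
ΣAȲ = (3900.00)(65.00) + (2000.00)(10.00) + (2560.00)(41.33) = 379313.33 cm³
X̄ = 363566.67 / 8460.00 = 42.97 cm
Ȳ = 379313.33 / 8460.00 = 44.84 cm

X̄ = 42.97 cm, Ȳ = 44.84 cm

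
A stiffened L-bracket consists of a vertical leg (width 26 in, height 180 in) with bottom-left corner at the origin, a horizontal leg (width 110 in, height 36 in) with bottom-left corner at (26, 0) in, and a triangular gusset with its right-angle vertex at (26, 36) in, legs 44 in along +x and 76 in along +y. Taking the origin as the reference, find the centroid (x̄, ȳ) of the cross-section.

vertical leg: A = 26 × 180 = 4680.00, centroid at (13.00, 90.00).
horizontal leg: A = 110 × 36 = 3960.00, centroid at (81.00, 18.00).
gusset: A = ½·44·76 = 1672.00, centroid at (40.67, 61.33).
ΣA = 10312.00 in², ΣAx̄ = 449594.67 in³, ΣAȳ = 595029.33 in³.
x̄ = 449594.67/10312.00 = 43.60 in; ȳ = 595029.33/10312.00 = 57.70 in.

x̄ = 43.60 in, ȳ = 57.70 in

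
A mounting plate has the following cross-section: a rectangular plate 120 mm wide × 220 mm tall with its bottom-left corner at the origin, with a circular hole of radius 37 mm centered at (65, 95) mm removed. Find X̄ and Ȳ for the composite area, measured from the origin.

X̄ = 59.03 mm, Ȳ = 112.92 mm

plate: A = 120 × 220 = 26400.00, centroid at (60.00, 110.00).
hole: A = −π·37² = -4300.84, centroid at (65.00, 95.00).
ΣA = 22099.16 mm², ΣAX̄ = 1304445.38 mm³, ΣAȲ = 2495420.17 mm³.
X̄ = 1304445.38/22099.16 = 59.03 mm; Ȳ = 2495420.17/22099.16 = 112.92 mm.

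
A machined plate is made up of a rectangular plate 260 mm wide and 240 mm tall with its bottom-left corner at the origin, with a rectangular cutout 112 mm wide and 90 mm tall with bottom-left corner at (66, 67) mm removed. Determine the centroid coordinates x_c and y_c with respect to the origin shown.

x_c = 131.54 mm, y_c = 121.54 mm

Part | A | x̄ᵢ | ȳᵢ | A·x̄ᵢ | A·ȳᵢ
plate | 62400.00 | 130.00 | 120.00 | 8112000.00 | 7488000.00
hole | -10080.00 | 122.00 | 112.00 | -1229760.00 | -1128960.00
Σ | 52320.00 |  |  | 6882240.00 | 6359040.00
x_c = 6882240.00 / 52320.00 = 131.54 mm
y_c = 6359040.00 / 52320.00 = 121.54 mm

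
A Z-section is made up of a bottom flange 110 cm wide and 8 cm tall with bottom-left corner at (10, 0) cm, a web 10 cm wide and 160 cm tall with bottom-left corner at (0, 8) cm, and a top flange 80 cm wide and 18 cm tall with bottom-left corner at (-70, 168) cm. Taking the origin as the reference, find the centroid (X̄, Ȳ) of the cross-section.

bottom flange: A = 110 × 8 = 880.00, centroid at (65.00, 4.00).
web: A = 10 × 160 = 1600.00, centroid at (5.00, 88.00).
top flange: A = 80 × 18 = 1440.00, centroid at (-30.00, 177.00).
ΣA = 3920.00 cm²
ΣAX̄ = (880.00)(65.00) + (1600.00)(5.00) + (1440.00)(-30.00) = 22000.00 cm³
ΣAȲ = (880.00)(4.00) + (1600.00)(88.00) + (1440.00)(177.00) = 399200.00 cm³
X̄ = 22000.00 / 3920.00 = 5.61 cm
Ȳ = 399200.00 / 3920.00 = 101.84 cm

X̄ = 5.61 cm, Ȳ = 101.84 cm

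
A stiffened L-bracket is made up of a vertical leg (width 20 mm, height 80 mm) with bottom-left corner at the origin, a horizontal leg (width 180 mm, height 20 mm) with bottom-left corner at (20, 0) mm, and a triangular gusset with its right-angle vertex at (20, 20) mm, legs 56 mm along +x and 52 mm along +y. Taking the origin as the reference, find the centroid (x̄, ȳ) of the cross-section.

x̄ = 70.36 mm, ȳ = 23.19 mm

Part | A | x̄ᵢ | ȳᵢ | A·x̄ᵢ | A·ȳᵢ
vertical leg | 1600.00 | 10.00 | 40.00 | 16000.00 | 64000.00
horizontal leg | 3600.00 | 110.00 | 10.00 | 396000.00 | 36000.00
gusset | 1456.00 | 38.67 | 37.33 | 56298.67 | 54357.33
Σ | 6656.00 |  |  | 468298.67 | 154357.33
x̄ = 468298.67 / 6656.00 = 70.36 mm
ȳ = 154357.33 / 6656.00 = 23.19 mm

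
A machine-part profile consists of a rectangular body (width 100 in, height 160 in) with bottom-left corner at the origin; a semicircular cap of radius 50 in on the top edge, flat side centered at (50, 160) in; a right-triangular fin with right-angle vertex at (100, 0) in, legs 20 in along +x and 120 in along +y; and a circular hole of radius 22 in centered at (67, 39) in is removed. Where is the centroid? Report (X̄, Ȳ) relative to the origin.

rectangular body: A = 100 × 160 = 16000.00, centroid at (50.00, 80.00).
semicircular top: A = ½π·50² = 3926.99, centroid at (50.00, 181.22).
triangular fin: A = ½·20·120 = 1200.00, centroid at (106.67, 40.00).
hole: A = −π·22² = -1520.53, centroid at (67.00, 39.00).
ΣA = 19606.46 in²
ΣAX̄ = (16000.00)(50.00) + (3926.99)(50.00) + (1200.00)(106.67) + (-1520.53)(67.00) = 1022473.97 in³
ΣAȲ = (16000.00)(80.00) + (3926.99)(181.22) + (1200.00)(40.00) + (-1520.53)(39.00) = 1980351.16 in³
X̄ = 1022473.97 / 19606.46 = 52.15 in
Ȳ = 1980351.16 / 19606.46 = 101.01 in

X̄ = 52.15 in, Ȳ = 101.01 in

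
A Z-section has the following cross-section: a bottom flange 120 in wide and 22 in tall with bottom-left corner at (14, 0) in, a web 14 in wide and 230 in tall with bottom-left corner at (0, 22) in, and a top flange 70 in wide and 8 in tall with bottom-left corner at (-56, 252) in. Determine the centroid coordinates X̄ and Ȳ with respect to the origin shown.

bottom flange: A = 120 × 22 = 2640.00, centroid at (74.00, 11.00).
web: A = 14 × 230 = 3220.00, centroid at (7.00, 137.00).
top flange: A = 70 × 8 = 560.00, centroid at (-21.00, 256.00).
ΣA = 6420.00 in²
ΣAX̄ = (2640.00)(74.00) + (3220.00)(7.00) + (560.00)(-21.00) = 206140.00 in³
ΣAȲ = (2640.00)(11.00) + (3220.00)(137.00) + (560.00)(256.00) = 613540.00 in³
X̄ = 206140.00 / 6420.00 = 32.11 in
Ȳ = 613540.00 / 6420.00 = 95.57 in

X̄ = 32.11 in, Ȳ = 95.57 in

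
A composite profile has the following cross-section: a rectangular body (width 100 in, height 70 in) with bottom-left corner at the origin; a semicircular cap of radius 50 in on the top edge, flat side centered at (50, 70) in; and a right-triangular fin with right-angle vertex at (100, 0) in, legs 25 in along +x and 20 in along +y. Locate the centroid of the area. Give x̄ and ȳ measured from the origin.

rectangular body: A = 100 × 70 = 7000.00, centroid at (50.00, 35.00).
semicircular top: A = ½π·50² = 3926.99, centroid at (50.00, 91.22).
triangular fin: A = ½·25·20 = 250.00, centroid at (108.33, 6.67).
ΣA = 11176.99 in²
ΣAx̄ = (7000.00)(50.00) + (3926.99)(50.00) + (250.00)(108.33) = 573432.87 in³
ΣAȳ = (7000.00)(35.00) + (3926.99)(91.22) + (250.00)(6.67) = 604889.36 in³
x̄ = 573432.87 / 11176.99 = 51.30 in
ȳ = 604889.36 / 11176.99 = 54.12 in

x̄ = 51.30 in, ȳ = 54.12 in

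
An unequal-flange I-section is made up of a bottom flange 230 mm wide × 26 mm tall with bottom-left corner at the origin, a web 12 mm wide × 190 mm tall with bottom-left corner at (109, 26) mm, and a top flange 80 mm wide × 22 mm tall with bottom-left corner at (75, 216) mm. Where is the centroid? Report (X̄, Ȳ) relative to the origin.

X̄ = 115.00 mm, Ȳ = 75.16 mm

bottom flange: A = 230 × 26 = 5980.00, centroid at (115.00, 13.00).
web: A = 12 × 190 = 2280.00, centroid at (115.00, 121.00).
top flange: A = 80 × 22 = 1760.00, centroid at (115.00, 227.00).
ΣA = 10020.00 mm², ΣAX̄ = 1152300.00 mm³, ΣAȲ = 753140.00 mm³.
X̄ = 1152300.00/10020.00 = 115.00 mm; Ȳ = 753140.00/10020.00 = 75.16 mm.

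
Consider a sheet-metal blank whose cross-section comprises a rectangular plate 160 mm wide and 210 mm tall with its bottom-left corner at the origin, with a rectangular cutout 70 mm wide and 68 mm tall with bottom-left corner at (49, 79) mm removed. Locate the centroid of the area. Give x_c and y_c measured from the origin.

plate: A = 160 × 210 = 33600.00, centroid at (80.00, 105.00).
hole: A = −(70 × 68) = -4760.00, centroid at (84.00, 113.00).
ΣA = 28840.00 mm²
ΣAx_c = (33600.00)(80.00) + (-4760.00)(84.00) = 2288160.00 mm³
ΣAy_c = (33600.00)(105.00) + (-4760.00)(113.00) = 2990120.00 mm³
x_c = 2288160.00 / 28840.00 = 79.34 mm
y_c = 2990120.00 / 28840.00 = 103.68 mm

x_c = 79.34 mm, y_c = 103.68 mm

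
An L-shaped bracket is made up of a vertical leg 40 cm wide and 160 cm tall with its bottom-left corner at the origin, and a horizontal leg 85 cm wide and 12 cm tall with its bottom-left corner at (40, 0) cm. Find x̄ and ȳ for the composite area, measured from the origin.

x̄ = 28.59 cm, ȳ = 69.83 cm

vertical leg: A = 40 × 160 = 6400.00, centroid at (20.00, 80.00).
horizontal leg: A = 85 × 12 = 1020.00, centroid at (82.50, 6.00).
ΣA = 7420.00 cm², ΣAx̄ = 212150.00 cm³, ΣAȳ = 518120.00 cm³.
x̄ = 212150.00/7420.00 = 28.59 cm; ȳ = 518120.00/7420.00 = 69.83 cm.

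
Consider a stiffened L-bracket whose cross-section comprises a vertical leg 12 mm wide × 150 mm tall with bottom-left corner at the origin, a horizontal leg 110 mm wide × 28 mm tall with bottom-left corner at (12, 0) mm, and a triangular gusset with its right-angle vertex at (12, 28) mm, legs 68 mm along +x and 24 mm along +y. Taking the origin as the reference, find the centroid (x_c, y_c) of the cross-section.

x_c = 43.09 mm, y_c = 36.43 mm

vertical leg: A = 12 × 150 = 1800.00, centroid at (6.00, 75.00).
horizontal leg: A = 110 × 28 = 3080.00, centroid at (67.00, 14.00).
gusset: A = ½·68·24 = 816.00, centroid at (34.67, 36.00).
ΣA = 5696.00 mm², ΣAx_c = 245448.00 mm³, ΣAy_c = 207496.00 mm³.
x_c = 245448.00/5696.00 = 43.09 mm; y_c = 207496.00/5696.00 = 36.43 mm.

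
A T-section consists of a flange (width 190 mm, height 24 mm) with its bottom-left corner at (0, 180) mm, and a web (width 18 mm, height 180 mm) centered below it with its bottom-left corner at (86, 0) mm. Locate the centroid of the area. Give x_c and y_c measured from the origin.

x_c = 95.00 mm, y_c = 149.63 mm

Part | A | x̄ᵢ | ȳᵢ | A·x̄ᵢ | A·ȳᵢ
web | 3240.00 | 95.00 | 90.00 | 307800.00 | 291600.00
flange | 4560.00 | 95.00 | 192.00 | 433200.00 | 875520.00
Σ | 7800.00 |  |  | 741000.00 | 1167120.00
x_c = 741000.00 / 7800.00 = 95.00 mm
y_c = 1167120.00 / 7800.00 = 149.63 mm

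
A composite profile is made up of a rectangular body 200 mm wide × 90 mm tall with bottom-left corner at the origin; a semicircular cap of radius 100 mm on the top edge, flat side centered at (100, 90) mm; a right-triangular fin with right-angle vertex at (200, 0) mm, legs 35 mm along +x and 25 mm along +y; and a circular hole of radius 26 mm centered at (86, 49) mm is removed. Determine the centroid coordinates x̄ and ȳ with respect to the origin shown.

x̄ = 102.45 mm, ȳ = 87.13 mm

rectangular body: A = 200 × 90 = 18000.00, centroid at (100.00, 45.00).
semicircular top: A = ½π·100² = 15707.96, centroid at (100.00, 132.44).
triangular fin: A = ½·35·25 = 437.50, centroid at (211.67, 8.33).
hole: A = −π·26² = -2123.72, centroid at (86.00, 49.00).
ΣA = 32021.75 mm², ΣAx̄ = 3280760.86 mm³, ΣAȳ = 2789967.08 mm³.
x̄ = 3280760.86/32021.75 = 102.45 mm; ȳ = 2789967.08/32021.75 = 87.13 mm.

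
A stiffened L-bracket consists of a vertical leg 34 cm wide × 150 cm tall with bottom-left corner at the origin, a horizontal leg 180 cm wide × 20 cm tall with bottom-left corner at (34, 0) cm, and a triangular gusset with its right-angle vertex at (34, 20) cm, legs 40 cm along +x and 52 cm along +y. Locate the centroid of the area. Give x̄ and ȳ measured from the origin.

vertical leg: A = 34 × 150 = 5100.00, centroid at (17.00, 75.00).
horizontal leg: A = 180 × 20 = 3600.00, centroid at (124.00, 10.00).
gusset: A = ½·40·52 = 1040.00, centroid at (47.33, 37.33).
ΣA = 9740.00 cm², ΣAx̄ = 582326.67 cm³, ΣAȳ = 457326.67 cm³.
x̄ = 582326.67/9740.00 = 59.79 cm; ȳ = 457326.67/9740.00 = 46.95 cm.

x̄ = 59.79 cm, ȳ = 46.95 cm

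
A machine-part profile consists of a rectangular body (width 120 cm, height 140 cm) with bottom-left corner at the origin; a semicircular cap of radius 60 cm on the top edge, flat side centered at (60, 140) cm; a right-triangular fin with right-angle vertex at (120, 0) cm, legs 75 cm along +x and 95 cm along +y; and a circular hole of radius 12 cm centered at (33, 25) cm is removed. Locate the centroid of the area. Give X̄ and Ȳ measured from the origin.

Part | A | x̄ᵢ | ȳᵢ | A·x̄ᵢ | A·ȳᵢ
rectangular body | 16800.00 | 60.00 | 70.00 | 1008000.00 | 1176000.00
semicircular top | 5654.87 | 60.00 | 165.46 | 339292.01 | 935681.35
triangular fin | 3562.50 | 145.00 | 31.67 | 516562.50 | 112812.50
hole | -452.39 | 33.00 | 25.00 | -14928.85 | -11309.73
Σ | 25564.98 |  |  | 1848925.66 | 2213184.12
X̄ = 1848925.66 / 25564.98 = 72.32 cm
Ȳ = 2213184.12 / 25564.98 = 86.57 cm

X̄ = 72.32 cm, Ȳ = 86.57 cm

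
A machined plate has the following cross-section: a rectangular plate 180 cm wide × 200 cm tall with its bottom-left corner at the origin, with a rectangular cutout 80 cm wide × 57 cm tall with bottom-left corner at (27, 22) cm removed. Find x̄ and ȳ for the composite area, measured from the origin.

plate: A = 180 × 200 = 36000.00, centroid at (90.00, 100.00).
hole: A = −(80 × 57) = -4560.00, centroid at (67.00, 50.50).
ΣA = 31440.00 cm²
ΣAx̄ = (36000.00)(90.00) + (-4560.00)(67.00) = 2934480.00 cm³
ΣAȳ = (36000.00)(100.00) + (-4560.00)(50.50) = 3369720.00 cm³
x̄ = 2934480.00 / 31440.00 = 93.34 cm
ȳ = 3369720.00 / 31440.00 = 107.18 cm

x̄ = 93.34 cm, ȳ = 107.18 cm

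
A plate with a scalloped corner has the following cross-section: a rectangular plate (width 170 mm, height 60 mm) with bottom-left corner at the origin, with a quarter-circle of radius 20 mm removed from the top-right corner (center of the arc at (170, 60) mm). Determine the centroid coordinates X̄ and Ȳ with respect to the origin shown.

X̄ = 82.57 mm, Ȳ = 29.32 mm

plate: A = 170 × 60 = 10200.00, centroid at (85.00, 30.00).
removed quarter-circle: A = −¼π·20² = -314.16, centroid at (161.51, 51.51).
ΣA = 9885.84 mm², ΣAX̄ = 816259.59 mm³, ΣAȲ = 289817.11 mm³.
X̄ = 816259.59/9885.84 = 82.57 mm; Ȳ = 289817.11/9885.84 = 29.32 mm.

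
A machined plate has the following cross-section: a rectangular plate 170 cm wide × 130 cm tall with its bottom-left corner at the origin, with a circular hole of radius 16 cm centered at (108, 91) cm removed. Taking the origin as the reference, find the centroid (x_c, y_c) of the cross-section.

x_c = 84.13 cm, y_c = 64.02 cm

plate: A = 170 × 130 = 22100.00, centroid at (85.00, 65.00).
hole: A = −π·16² = -804.25, centroid at (108.00, 91.00).
ΣA = 21295.75 cm², ΣAx_c = 1791641.25 cm³, ΣAy_c = 1363313.46 cm³.
x_c = 1791641.25/21295.75 = 84.13 cm; y_c = 1363313.46/21295.75 = 64.02 cm.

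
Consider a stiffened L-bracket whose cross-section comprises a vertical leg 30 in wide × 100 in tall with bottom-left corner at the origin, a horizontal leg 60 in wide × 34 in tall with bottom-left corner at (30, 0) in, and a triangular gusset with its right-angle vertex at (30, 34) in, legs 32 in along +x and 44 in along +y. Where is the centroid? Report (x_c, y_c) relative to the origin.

vertical leg: A = 30 × 100 = 3000.00, centroid at (15.00, 50.00).
horizontal leg: A = 60 × 34 = 2040.00, centroid at (60.00, 17.00).
gusset: A = ½·32·44 = 704.00, centroid at (40.67, 48.67).
ΣA = 5744.00 in²
ΣAx_c = (3000.00)(15.00) + (2040.00)(60.00) + (704.00)(40.67) = 196029.33 in³
ΣAy_c = (3000.00)(50.00) + (2040.00)(17.00) + (704.00)(48.67) = 218941.33 in³
x_c = 196029.33 / 5744.00 = 34.13 in
y_c = 218941.33 / 5744.00 = 38.12 in

x_c = 34.13 in, y_c = 38.12 in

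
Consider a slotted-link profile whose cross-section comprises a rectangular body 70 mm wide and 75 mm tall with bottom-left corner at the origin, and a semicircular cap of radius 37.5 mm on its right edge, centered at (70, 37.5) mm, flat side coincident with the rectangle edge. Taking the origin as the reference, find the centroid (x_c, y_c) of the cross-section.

rectangular body: A = 70 × 75 = 5250.00, centroid at (35.00, 37.50).
semicircular end: A = ½π·37.5² = 2208.93, centroid at (85.92, 37.50).
ΣA = 7458.93 mm², ΣAx_c = 373531.51 mm³, ΣAy_c = 279709.96 mm³.
x_c = 373531.51/7458.93 = 50.08 mm; y_c = 279709.96/7458.93 = 37.50 mm.

x_c = 50.08 mm, y_c = 37.50 mm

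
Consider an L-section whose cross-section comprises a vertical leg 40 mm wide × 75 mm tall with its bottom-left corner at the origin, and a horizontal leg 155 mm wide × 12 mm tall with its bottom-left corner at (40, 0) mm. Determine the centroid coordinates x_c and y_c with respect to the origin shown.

x_c = 57.31 mm, y_c = 25.44 mm

vertical leg: A = 40 × 75 = 3000.00, centroid at (20.00, 37.50).
horizontal leg: A = 155 × 12 = 1860.00, centroid at (117.50, 6.00).
ΣA = 4860.00 mm², ΣAx_c = 278550.00 mm³, ΣAy_c = 123660.00 mm³.
x_c = 278550.00/4860.00 = 57.31 mm; y_c = 123660.00/4860.00 = 25.44 mm.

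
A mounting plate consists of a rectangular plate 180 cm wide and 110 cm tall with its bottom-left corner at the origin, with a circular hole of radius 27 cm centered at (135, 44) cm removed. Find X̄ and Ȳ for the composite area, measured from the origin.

X̄ = 84.11 cm, Ȳ = 56.44 cm

plate: A = 180 × 110 = 19800.00, centroid at (90.00, 55.00).
hole: A = −π·27² = -2290.22, centroid at (135.00, 44.00).
ΣA = 17509.78 cm², ΣAX̄ = 1472820.16 cm³, ΣAȲ = 988230.27 cm³.
X̄ = 1472820.16/17509.78 = 84.11 cm; Ȳ = 988230.27/17509.78 = 56.44 cm.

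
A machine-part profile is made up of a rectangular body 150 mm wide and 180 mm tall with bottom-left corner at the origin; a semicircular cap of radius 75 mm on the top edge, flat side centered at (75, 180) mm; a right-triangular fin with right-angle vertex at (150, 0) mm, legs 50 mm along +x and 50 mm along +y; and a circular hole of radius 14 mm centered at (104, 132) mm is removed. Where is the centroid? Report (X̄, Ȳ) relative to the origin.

X̄ = 77.65 mm, Ȳ = 116.29 mm

Part | A | x̄ᵢ | ȳᵢ | A·x̄ᵢ | A·ȳᵢ
rectangular body | 27000.00 | 75.00 | 90.00 | 2025000.00 | 2430000.00
semicircular top | 8835.73 | 75.00 | 211.83 | 662679.70 | 1871681.28
triangular fin | 1250.00 | 166.67 | 16.67 | 208333.33 | 20833.33
hole | -615.75 | 104.00 | 132.00 | -64038.22 | -81279.29
Σ | 36469.98 |  |  | 2831974.81 | 4241235.33
X̄ = 2831974.81 / 36469.98 = 77.65 mm
Ȳ = 4241235.33 / 36469.98 = 116.29 mm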